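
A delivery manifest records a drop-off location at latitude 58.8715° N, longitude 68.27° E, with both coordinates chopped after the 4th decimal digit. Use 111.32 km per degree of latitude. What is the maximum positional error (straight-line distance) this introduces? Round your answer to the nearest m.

13 m

Truncating at 4 decimal places can drop up to a full unit in the last place, so each coordinate may be off by as much as 0.0001°.
N–S: 0.0001° × 111320 m/° = 11.132 m.
E–W at 58.8715°: 0.0001° × 111320 × cos 58.8715° = 0.0001 × 111320 × 0.5170 ≈ 5.75479 m.
Combining orthogonally: (11.132² + 5.75479²)^½ ≈ 12.5315 m.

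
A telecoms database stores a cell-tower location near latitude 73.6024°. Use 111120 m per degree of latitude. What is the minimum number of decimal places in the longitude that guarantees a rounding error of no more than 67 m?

At 73.6024° one degree of longitude covers 111120 × cos 73.6024° ≈ 111120 × 0.2823 ≈ 31369.3 m.
With N decimal places the half-ulp bound is 0.5·10⁻ᴺ°, or 0.5·10⁻ᴺ × 31369.3 m on the ground.
Need 0.5 × 31369.3 × 10⁻ᴺ ≤ 67 → 10⁻ᴺ ≤ 4.272e-03, so N ≥ 2.37.
N = 2 would give 157 m (too coarse); N = 3 gives 15.7 m ≤ 67 m.

3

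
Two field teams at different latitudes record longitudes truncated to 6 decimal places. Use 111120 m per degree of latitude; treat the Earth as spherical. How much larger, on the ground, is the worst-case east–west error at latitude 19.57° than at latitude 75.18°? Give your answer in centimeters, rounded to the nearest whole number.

Truncating at 6 decimal places can drop up to a full unit in the last place, so the longitude may be off by as much as 1e-06°.
Error at 19.57° = 1e-06° × 111120 × cos 19.57° ≈ 0.11112 × 0.9422 = 0.1047 m.
Error at 75.18° = 1e-06° × 111120 × cos 75.18° ≈ 0.11112 × 0.2558 = 0.028423 m.
Difference: 0.1047 − 0.028423 = 0.076278 m.
That is 0.0762783 m = 7.6278 cm.

8 centimeters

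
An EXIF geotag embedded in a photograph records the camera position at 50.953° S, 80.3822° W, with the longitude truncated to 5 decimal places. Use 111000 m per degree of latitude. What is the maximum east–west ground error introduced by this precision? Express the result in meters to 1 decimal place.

Truncating at 5 decimal places can drop up to a full unit in the last place, so the longitude may be off by as much as 1e-05°.
At latitude 50.953° a degree of longitude spans 111000 m × cos 50.953° = 111000 × 0.6300 ≈ 69925.3 m.
Maximum E–W displacement: 1e-05 × 69925.3 = 0.699253 m.

0.7 meters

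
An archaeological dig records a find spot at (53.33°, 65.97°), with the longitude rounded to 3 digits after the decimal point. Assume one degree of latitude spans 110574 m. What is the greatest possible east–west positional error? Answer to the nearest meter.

Rounding to 3 decimal places leaves the longitude within ±0.0005° of the true value.
Parallels shrink by cos φ, so at 53.33° a degree of longitude is 110574 × 0.5972 ≈ 66035.4 m.
So at most 0.0005° × 66035.4 ≈ 33.0177 m east–west.

33 meters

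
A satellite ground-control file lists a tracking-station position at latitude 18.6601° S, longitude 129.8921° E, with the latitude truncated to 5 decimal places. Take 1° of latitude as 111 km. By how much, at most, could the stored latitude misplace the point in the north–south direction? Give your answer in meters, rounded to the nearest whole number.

1 meters

Truncating at 5 decimal places can drop up to a full unit in the last place, so the latitude may be off by as much as 1e-05°.
So the N–S error is at most 1e-05 × 111000 = 1.11 m.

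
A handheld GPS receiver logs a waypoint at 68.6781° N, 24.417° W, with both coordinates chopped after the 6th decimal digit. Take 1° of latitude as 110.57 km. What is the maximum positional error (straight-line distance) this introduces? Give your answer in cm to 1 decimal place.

11.8 cm

Truncating at 6 decimal places can drop up to a full unit in the last place, so each coordinate may be off by as much as 1e-06°.
Latitude error → 1e-06 × 110570 = 0.11057 m along the meridian.
E–W at 68.6781°: 1e-06° × 110570 × cos 68.6781° = 1e-06 × 110570 × 0.3636 ≈ 0.0402041 m.
The two errors are perpendicular, so the maximum displacement is √(0.11057² + 0.0402041²) ≈ 0.117652 m.
That is 0.117652 m = 11.765 cm.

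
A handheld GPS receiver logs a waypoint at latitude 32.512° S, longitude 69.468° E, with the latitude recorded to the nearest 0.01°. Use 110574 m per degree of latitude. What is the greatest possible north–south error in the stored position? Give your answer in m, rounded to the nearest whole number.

553 m

Rounding to 2 decimal places leaves the latitude within ±0.005° of the true value.
So the N–S error is at most 0.005 × 110574 = 552.87 m.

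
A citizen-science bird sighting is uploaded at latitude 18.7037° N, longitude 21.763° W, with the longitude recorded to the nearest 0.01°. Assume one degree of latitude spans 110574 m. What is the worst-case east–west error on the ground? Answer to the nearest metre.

Rounding to 2 decimal places leaves the longitude within ±0.005° of the true value.
Parallels shrink by cos φ, so at 18.7037° a degree of longitude is 110574 × 0.9472 ≈ 104735 m.
East–west error: 0.005° × 104735 m/° ≈ 523.673 m.

524 metres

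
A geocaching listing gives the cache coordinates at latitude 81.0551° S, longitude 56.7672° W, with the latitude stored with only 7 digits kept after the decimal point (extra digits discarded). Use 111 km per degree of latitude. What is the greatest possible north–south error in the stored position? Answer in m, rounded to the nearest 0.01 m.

0.01 m

Truncating at 7 decimal places can drop up to a full unit in the last place, so the latitude may be off by as much as 1e-07°.
Along the meridian that is 1e-07° × 111000 m/° = 0.0111 m.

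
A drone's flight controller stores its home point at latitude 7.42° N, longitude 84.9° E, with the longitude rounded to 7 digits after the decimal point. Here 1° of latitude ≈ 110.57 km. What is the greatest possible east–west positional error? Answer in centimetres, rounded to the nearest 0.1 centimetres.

0.5 centimetres

Rounding to 7 decimal places leaves the longitude within ±5e-08° of the true value.
One degree of longitude at 7.42° is 110570 × cos 7.42° ≈ 110570 × 0.9916 = 109644 m.
So at most 5e-08° × 109644 ≈ 0.00548221 m east–west.
That is 0.00548221 m = 0.54822 cm.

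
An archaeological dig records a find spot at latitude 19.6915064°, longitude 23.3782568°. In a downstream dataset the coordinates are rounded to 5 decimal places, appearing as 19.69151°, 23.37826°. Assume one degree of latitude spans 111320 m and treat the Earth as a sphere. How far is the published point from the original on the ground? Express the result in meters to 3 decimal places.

0.523 meters

The latitude changed by -0.0000036° and the longitude by -0.0000032°.
North–south shift: -0.0000036 × 111320 = -0.400752 m.
East–west at this latitude: -0.0000032° × 111320 × cos 19.6915° ≈ -0.0000032 × 104810 = -0.335392 m.
Distance: √(0.400752² + 0.335392²) ≈ 0.52258 m.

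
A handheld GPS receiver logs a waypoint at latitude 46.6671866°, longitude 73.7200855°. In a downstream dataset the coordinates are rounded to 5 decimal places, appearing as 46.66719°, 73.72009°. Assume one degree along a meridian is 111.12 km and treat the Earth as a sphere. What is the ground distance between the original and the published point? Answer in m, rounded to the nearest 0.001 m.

0.510 m

The latitude changed by -0.0000034° and the longitude by -0.0000045°.
N–S: -0.0000034° × 111120 m/° = -0.377808 m.
East–west at this latitude: -0.0000045° × 111120 × cos 46.6672° ≈ -0.0000045 × 76254.4 = -0.343145 m.
Combined displacement = (0.377808² + 0.343145²)^½ ≈ 0.51038 m.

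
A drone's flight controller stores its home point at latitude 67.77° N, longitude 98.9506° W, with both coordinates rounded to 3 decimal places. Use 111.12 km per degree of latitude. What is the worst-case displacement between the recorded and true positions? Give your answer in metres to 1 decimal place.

Rounding to 3 decimal places leaves each coordinate within ±0.0005° of the true value.
North–south component: 0.0005° × 111120 = 55.56 m.
Longitude error → 0.0005 × 111120 × cos 67.77° = 0.0005 × 111120 × 0.3783 ≈ 21.0198 m.
The two errors are perpendicular, so the maximum displacement is √(55.56² + 21.0198²) ≈ 59.4032 m.

59.4 metres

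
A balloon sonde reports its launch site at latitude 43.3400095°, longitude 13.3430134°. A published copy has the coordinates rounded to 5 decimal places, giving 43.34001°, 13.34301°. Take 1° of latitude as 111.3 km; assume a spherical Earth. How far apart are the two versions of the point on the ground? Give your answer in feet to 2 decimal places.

The latitude changed by -0.0000005° and the longitude by +0.0000034°.
North–south shift: -0.0000005 × 111300 = -0.05565 m.
E–W at 43.34°: 0.0000034° × 111300 × cos 43.34° = 0.0000034 × 111300 × 0.7273 ≈ 0.275222 m.
Hypotenuse of the two orthogonal shifts: √(0.05565² + 0.275222²) = 0.280792 m.
In feet: 0.280792 m ÷ 0.3048 ≈ 0.92123 ft.

0.92 feet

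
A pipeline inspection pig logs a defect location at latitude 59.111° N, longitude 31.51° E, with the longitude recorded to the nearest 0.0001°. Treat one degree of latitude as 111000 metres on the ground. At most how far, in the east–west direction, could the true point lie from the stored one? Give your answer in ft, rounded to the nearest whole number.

9 ft

Rounding to 4 decimal places leaves the longitude within ±5e-05° of the true value.
At latitude 59.111° a degree of longitude spans 111000 m × cos 59.111° = 111000 × 0.5134 ≈ 56984.8 m.
East–west error: 5e-05° × 56984.8 m/° ≈ 2.84924 m.
Converting: 2.84924 m × 3.2808 ft/m ≈ 9.3479 ft.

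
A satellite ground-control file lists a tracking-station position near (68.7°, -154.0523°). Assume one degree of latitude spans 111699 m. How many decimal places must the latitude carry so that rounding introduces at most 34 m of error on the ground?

One degree of latitude covers 111699 m.
With N decimal places the half-ulp bound is 0.5·10⁻ᴺ°, or 0.5·10⁻ᴺ × 111699 m on the ground.
Setting 55849.5 × 10⁻ᴺ ≤ 34 gives 10ᴺ ≥ 1643, i.e. N ≥ 3.22.
So 4 decimal places suffice (5.58 m); 3 would allow up to 55.8 m.

4 decimal places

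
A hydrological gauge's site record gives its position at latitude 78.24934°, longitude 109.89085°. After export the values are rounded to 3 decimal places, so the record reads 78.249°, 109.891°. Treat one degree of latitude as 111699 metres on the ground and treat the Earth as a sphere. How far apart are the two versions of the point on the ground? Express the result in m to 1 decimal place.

Δlat = 78.24934 − 78.249 = +0.00034°; Δlon = 109.89085 − 109.891 = -0.00015°.
North–south shift: 0.00034 × 111699 = 37.9777 m.
E–W at 78.249°: -0.00015° × 111699 × cos 78.249° = -0.00015 × 111699 × 0.2037 ≈ -3.41227 m.
Combined displacement = (37.9777² + 3.41227²)^½ ≈ 38.1306 m.

38.1 m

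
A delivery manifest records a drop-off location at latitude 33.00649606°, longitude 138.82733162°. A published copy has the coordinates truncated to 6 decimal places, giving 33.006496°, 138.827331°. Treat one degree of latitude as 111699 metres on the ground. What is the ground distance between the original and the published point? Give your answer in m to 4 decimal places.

0.0585 m

The latitude changed by +0.00000006° and the longitude by +0.00000062°.
N–S: 0.00000006° × 111699 m/° = 0.00670194 m.
East–west at this latitude: 0.00000062° × 111699 × cos 33.0065° ≈ 0.00000062 × 93671.8 = 0.0580765 m.
Hypotenuse of the two orthogonal shifts: √(0.00670194² + 0.0580765²) = 0.0584619 m.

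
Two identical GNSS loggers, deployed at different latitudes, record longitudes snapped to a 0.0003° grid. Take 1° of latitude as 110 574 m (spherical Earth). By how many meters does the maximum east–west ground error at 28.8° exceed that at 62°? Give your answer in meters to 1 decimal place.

6.7 meters

With a 0.0003° grid the true value lies within half a step, ±0.0003°/2 = ±0.00015°, of the stored one.
Error at 28.8° = 0.00015° × 110574 × cos 28.8° ≈ 16.586 × 0.8763 = 14.535 m.
Error at 62° = 0.00015° × 110574 × cos 62° ≈ 16.586 × 0.4695 = 7.7867 m.
So the lower-latitude error exceeds the higher by 14.535 − 7.7867 = 6.7478 m.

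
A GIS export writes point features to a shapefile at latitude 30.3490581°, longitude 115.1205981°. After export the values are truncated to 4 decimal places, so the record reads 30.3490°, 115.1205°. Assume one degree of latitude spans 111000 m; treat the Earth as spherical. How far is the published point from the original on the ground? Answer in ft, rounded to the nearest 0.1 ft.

37.4 ft

Δlat = 30.3490581 − 30.3490 = +0.0000581°; Δlon = 115.1205981 − 115.1205 = +0.0000981°.
N–S: 0.0000581° × 111000 m/° = 6.4491 m.
E–W at 30.349°: 0.0000981° × 111000 × cos 30.349° = 0.0000981 × 111000 × 0.8630 ≈ 9.3969 m.
Combined displacement = (6.4491² + 9.3969²)^½ ≈ 11.397 m.
In feet: 11.397 m ÷ 0.3048 ≈ 37.392 ft.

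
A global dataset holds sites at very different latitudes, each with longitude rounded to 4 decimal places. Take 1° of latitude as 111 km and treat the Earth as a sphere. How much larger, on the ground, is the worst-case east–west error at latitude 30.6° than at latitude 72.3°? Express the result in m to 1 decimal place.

3.1 m

Rounding to 4 decimal places leaves the longitude within ±5e-05° of the true value.
Error at 30.6° = 5e-05° × 111000 × cos 30.6° ≈ 5.55 × 0.8607 = 4.7771 m.
At 72.3°: 5e-05° × 111000 × cos 72.3° = 5e-05 × 111000 × 0.3040 ≈ 1.6874 m.
Difference: 4.7771 − 1.6874 = 3.0897 m.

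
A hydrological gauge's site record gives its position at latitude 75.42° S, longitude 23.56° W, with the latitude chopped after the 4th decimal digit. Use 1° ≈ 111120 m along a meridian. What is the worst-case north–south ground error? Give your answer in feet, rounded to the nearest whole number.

36 feet

Truncating at 4 decimal places can drop up to a full unit in the last place, so the latitude may be off by as much as 0.0001°.
Along the meridian that is 0.0001° × 111120 m/° = 11.112 m.
Converting: 11.112 m × 3.2808 ft/m ≈ 36.457 ft.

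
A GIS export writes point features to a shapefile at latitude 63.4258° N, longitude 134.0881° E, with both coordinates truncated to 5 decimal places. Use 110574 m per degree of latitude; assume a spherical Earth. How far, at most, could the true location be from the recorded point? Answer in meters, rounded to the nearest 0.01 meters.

1.21 meters

Truncating at 5 decimal places can drop up to a full unit in the last place, so each coordinate may be off by as much as 1e-05°.
North–south component: 1e-05° × 110574 = 1.10574 m.
E–W at 63.4258°: 1e-05° × 110574 × cos 63.4258° = 1e-05 × 110574 × 0.4474 ≈ 0.49466 m.
The two errors are perpendicular, so the maximum displacement is √(1.10574² + 0.49466²) ≈ 1.21134 m.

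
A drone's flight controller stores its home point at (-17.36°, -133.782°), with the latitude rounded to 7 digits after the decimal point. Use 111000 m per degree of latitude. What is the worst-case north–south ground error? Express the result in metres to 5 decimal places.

0.00555 metres

Rounding to 7 decimal places leaves the latitude within ±5e-08° of the true value.
So the N–S error is at most 5e-08 × 111000 = 0.00555 m.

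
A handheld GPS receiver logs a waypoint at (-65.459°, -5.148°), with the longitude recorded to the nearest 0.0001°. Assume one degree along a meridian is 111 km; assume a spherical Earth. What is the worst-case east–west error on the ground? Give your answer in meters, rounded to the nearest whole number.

Rounding to 4 decimal places leaves the longitude within ±5e-05° of the true value.
One degree of longitude at 65.459° is 111000 × cos 65.459° ≈ 111000 × 0.4153 = 46103.2 m.
East–west error: 5e-05° × 46103.2 m/° ≈ 2.30516 m.

2 meters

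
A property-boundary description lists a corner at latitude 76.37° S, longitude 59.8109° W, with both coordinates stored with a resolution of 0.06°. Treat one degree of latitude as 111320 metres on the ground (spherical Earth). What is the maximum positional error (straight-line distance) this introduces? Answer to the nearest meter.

With a 0.06° grid the true value lies within half a step, ±0.06°/2 = ±0.03°, of the stored one.
North–south component: 0.03° × 111320 = 3339.6 m.
East–west component at 76.37°: 0.03° × 111320 × cos 76.37° ≈ 0.03 × 26232.7 ≈ 786.98 m.
Combining orthogonally: (3339.6² + 786.98²)^½ ≈ 3431.07 m.

3431 meters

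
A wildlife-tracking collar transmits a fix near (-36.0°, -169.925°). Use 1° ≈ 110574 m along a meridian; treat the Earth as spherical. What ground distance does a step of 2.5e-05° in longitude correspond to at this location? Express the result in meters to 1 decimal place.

2.2 meters

At 36° a degree of longitude is 110574 × cos 36° ≈ 89456.2 m, so 2.5e-05° corresponds to 2.23641 m.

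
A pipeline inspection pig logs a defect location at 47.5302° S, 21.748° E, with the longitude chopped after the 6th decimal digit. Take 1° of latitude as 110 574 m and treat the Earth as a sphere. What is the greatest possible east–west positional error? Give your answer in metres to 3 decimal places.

0.075 metres

Truncating at 6 decimal places can drop up to a full unit in the last place, so the longitude may be off by as much as 1e-06°.
One degree of longitude at 47.5302° is 110574 × cos 47.5302° ≈ 110574 × 0.6752 = 74659.7 m.
Maximum E–W displacement: 1e-06 × 74659.7 = 0.0746597 m.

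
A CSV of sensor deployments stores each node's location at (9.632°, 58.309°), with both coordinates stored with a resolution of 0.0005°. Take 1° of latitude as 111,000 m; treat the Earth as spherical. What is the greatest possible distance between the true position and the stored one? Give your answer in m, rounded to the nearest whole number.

With a 0.0005° grid the true value lies within half a step, ±0.0005°/2 = ±0.00025°, of the stored one.
N–S: 0.00025° × 111000 m/° = 27.75 m.
E–W at 9.632°: 0.00025° × 111000 × cos 9.632° = 0.00025 × 111000 × 0.9859 ≈ 27.3588 m.
The two errors are perpendicular, so the maximum displacement is √(27.75² + 27.3588²) ≈ 38.9688 m.

39 m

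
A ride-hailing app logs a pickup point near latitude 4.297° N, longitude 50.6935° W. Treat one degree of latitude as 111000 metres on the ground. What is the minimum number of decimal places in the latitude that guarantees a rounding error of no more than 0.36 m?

6 decimal places

One degree of latitude covers 111000 m.
Rounding to N decimal places gives at most 0.5 × 10⁻ᴺ degrees of error, i.e. 0.5 × 10⁻ᴺ × 111000 m.
Setting 55500 × 10⁻ᴺ ≤ 0.36 gives 10ᴺ ≥ 1.542e+05, i.e. N ≥ 5.19.
At 5 places the error can reach 0.555 m, but 6 places keeps it to 0.0555 m.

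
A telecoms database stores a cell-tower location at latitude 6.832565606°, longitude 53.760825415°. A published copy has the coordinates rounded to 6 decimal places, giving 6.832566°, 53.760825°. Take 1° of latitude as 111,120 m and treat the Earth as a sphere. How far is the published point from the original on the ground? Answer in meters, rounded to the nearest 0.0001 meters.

0.0634 meters

The latitude changed by -0.000000394° and the longitude by +0.000000415°.
North–south shift: -0.000000394 × 111120 = -0.0437813 m.
E–W at 6.83257°: 0.000000415° × 111120 × cos 6.83257° = 0.000000415 × 111120 × 0.9929 ≈ 0.0457873 m.
Hypotenuse of the two orthogonal shifts: √(0.0437813² + 0.0457873²) = 0.0633504 m.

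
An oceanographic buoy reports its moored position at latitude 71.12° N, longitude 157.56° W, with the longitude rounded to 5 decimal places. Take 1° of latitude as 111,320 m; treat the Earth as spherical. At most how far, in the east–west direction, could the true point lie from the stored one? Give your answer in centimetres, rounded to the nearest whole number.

18 centimetres

Rounding to 5 decimal places leaves the longitude within ±5e-06° of the true value.
At latitude 71.12° a degree of longitude spans 111320 m × cos 71.12° = 111320 × 0.3236 ≈ 36021.7 m.
Maximum E–W displacement: 5e-06 × 36021.7 = 0.180109 m.
That is 0.180109 m = 18.011 cm.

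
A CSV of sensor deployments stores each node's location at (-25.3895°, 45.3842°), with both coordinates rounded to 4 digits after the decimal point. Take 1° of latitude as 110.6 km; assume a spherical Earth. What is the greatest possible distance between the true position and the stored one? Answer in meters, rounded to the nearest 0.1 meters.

Rounding to 4 decimal places leaves each coordinate within ±5e-05° of the true value.
N–S: 5e-05° × 110600 m/° = 5.53 m.
E–W at 25.3895°: 5e-05° × 110600 × cos 25.3895° = 5e-05 × 110600 × 0.9034 ≈ 4.99588 m.
The two errors are perpendicular, so the maximum displacement is √(5.53² + 4.99588²) ≈ 7.4525 m.

7.5 meters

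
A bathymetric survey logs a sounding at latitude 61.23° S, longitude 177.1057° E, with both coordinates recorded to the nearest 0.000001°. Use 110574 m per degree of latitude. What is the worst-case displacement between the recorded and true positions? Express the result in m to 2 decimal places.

Rounding to 6 decimal places leaves each coordinate within ±5e-07° of the true value.
N–S: 5e-07° × 110574 m/° = 0.055287 m.
E–W at 61.23°: 5e-07° × 110574 × cos 61.23° = 5e-07 × 110574 × 0.4813 ≈ 0.0266093 m.
Combining orthogonally: (0.055287² + 0.0266093²)^½ ≈ 0.0613572 m.

0.06 m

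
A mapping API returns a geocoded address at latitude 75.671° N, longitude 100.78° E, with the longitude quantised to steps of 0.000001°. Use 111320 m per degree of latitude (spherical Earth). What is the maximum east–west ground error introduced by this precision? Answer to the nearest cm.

1 cm

With a 0.000001° grid the true value lies within half a step, ±0.000001°/2 = ±5e-07°, of the stored one.
One degree of longitude at 75.671° is 111320 × cos 75.671° ≈ 111320 × 0.2475 = 27550.5 m.
So at most 5e-07° × 27550.5 ≈ 0.0137753 m east–west.
That is 0.0137753 m = 1.3775 cm.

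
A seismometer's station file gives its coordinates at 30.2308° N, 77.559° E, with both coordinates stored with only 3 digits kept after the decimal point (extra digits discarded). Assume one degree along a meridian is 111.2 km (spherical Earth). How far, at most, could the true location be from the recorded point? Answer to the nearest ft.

482 ft

Truncating at 3 decimal places can drop up to a full unit in the last place, so each coordinate may be off by as much as 0.001°.
N–S: 0.001° × 111200 m/° = 111.2 m.
East–west component at 30.2308°: 0.001° × 111200 × cos 30.2308° ≈ 0.001 × 96077.3 ≈ 96.0773 m.
Worst case both components are at the extreme and orthogonal: √(111.2² + 96.0773²) ≈ 146.957 m.
In feet: 146.957 m ÷ 0.3048 ≈ 482.14 ft.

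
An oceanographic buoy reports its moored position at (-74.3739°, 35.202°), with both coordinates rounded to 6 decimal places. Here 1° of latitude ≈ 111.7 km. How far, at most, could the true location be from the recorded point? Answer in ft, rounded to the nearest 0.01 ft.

Rounding to 6 decimal places leaves each coordinate within ±5e-07° of the true value.
N–S: 5e-07° × 111700 m/° = 0.05585 m.
Longitude error → 5e-07 × 111700 × cos 74.3739° = 5e-07 × 111700 × 0.2694 ≈ 0.0150437 m.
Worst case both components are at the extreme and orthogonal: √(0.05585² + 0.0150437²) ≈ 0.0578406 m.
In feet: 0.0578406 m ÷ 0.3048 ≈ 0.18977 ft.

0.19 ft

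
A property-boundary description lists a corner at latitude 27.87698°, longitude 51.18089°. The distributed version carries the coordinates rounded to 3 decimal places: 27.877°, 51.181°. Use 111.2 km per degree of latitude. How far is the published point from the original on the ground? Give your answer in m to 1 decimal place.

11.0 m

The latitude changed by -0.00002° and the longitude by -0.00011°.
N–S: -0.00002° × 111200 m/° = -2.224 m.
E–W at 27.877°: -0.00011° × 111200 × cos 27.877° = -0.00011 × 111200 × 0.8840 ≈ -10.8125 m.
Distance: √(2.224² + 10.8125²) ≈ 11.0389 m.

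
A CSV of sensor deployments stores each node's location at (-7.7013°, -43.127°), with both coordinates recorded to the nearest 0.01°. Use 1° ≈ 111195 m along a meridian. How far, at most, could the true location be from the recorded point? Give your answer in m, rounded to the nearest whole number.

Rounding to 2 decimal places leaves each coordinate within ±0.005° of the true value.
N–S: 0.005° × 111195 m/° = 555.975 m.
East–west component at 7.7013°: 0.005° × 111195 × cos 7.7013° ≈ 0.005 × 110192 ≈ 550.96 m.
Combining orthogonally: (555.975² + 550.96²)^½ ≈ 782.729 m.

783 m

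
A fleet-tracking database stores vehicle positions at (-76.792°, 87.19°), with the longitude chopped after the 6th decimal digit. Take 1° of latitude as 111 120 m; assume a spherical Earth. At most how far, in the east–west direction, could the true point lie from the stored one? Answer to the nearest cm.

3 cm

Truncating at 6 decimal places can drop up to a full unit in the last place, so the longitude may be off by as much as 1e-06°.
One degree of longitude at 76.792° is 111120 × cos 76.792° ≈ 111120 × 0.2285 = 25389.5 m.
East–west error: 1e-06° × 25389.5 m/° ≈ 0.0253895 m.
That is 0.0253895 m = 2.5389 cm.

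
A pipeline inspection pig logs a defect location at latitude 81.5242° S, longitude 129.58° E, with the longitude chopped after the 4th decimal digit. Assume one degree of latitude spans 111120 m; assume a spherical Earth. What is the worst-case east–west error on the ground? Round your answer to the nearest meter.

Truncating at 4 decimal places can drop up to a full unit in the last place, so the longitude may be off by as much as 0.0001°.
One degree of longitude at 81.5242° is 111120 × cos 81.5242° ≈ 111120 × 0.1474 = 16378.2 m.
So at most 0.0001° × 16378.2 ≈ 1.63782 m east–west.

2 meters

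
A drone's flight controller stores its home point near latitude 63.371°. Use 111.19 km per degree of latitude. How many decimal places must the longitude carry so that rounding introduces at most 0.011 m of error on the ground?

7 decimal places

At 63.371° one degree of longitude covers 111190 × cos 63.371° ≈ 111190 × 0.4482 ≈ 49836.6 m.
Rounding to N decimal places gives at most 0.5 × 10⁻ᴺ degrees of error, i.e. 0.5 × 10⁻ᴺ × 49836.6 m.
Need 0.5 × 49836.6 × 10⁻ᴺ ≤ 0.011 → 10⁻ᴺ ≤ 4.414e-07, so N ≥ 6.36.
So 7 decimal places suffice (0.00249 m); 6 would allow up to 0.0249 m.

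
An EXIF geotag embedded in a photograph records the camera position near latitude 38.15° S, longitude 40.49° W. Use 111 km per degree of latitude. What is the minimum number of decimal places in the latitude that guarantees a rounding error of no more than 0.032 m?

7 decimal places

One degree of latitude covers 111000 m.
With N decimal places the half-ulp bound is 0.5·10⁻ᴺ°, or 0.5·10⁻ᴺ × 111000 m on the ground.
Setting 55500 × 10⁻ᴺ ≤ 0.032 gives 10ᴺ ≥ 1.734e+06, i.e. N ≥ 6.24.
So 7 decimal places suffice (0.00555 m); 6 would allow up to 0.0555 m.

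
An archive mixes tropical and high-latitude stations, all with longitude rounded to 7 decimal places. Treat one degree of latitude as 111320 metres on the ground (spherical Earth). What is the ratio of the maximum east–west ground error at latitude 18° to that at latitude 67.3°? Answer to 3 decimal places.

Rounding to 7 decimal places leaves the longitude within ±5e-08° of the true value.
At 18°: 5e-08° × 111320 × cos 18° = 5e-08 × 111320 × 0.9511 ≈ 0.0052936 m.
At 67.3°: 5e-08° × 111320 × cos 67.3° = 5e-08 × 111320 × 0.3859 ≈ 0.002148 m.
Ratio: 0.0052936 / 0.002148 = cos 18° / cos 67.3° ≈ 2.4645.

2.464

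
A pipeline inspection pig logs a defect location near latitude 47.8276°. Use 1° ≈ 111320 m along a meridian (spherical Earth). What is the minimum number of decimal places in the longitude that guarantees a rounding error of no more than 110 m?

At 47.8276° one degree of longitude covers 111320 × cos 47.8276° ≈ 111320 × 0.6714 ≈ 74736.2 m.
N decimal places → at most half a unit in the last place, 0.5 × 10⁻ᴺ° = 74736.2/2 × 10⁻ᴺ m.
Need 0.5 × 74736.2 × 10⁻ᴺ ≤ 110 → 10⁻ᴺ ≤ 2.944e-03, so N ≥ 2.53.
At 2 places the error can reach 374 m, but 3 places keeps it to 37.4 m.

3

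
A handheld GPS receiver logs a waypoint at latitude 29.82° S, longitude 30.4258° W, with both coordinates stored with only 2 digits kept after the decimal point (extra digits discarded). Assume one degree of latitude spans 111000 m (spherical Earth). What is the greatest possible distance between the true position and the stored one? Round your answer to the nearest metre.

Truncating at 2 decimal places can drop up to a full unit in the last place, so each coordinate may be off by as much as 0.01°.
Latitude error → 0.01 × 111000 = 1110 m along the meridian.
Longitude error → 0.01 × 111000 × cos 29.82° = 0.01 × 111000 × 0.8676 ≈ 963.027 m.
Combining orthogonally: (1110² + 963.027²)^½ ≈ 1469.53 m.

1470 metres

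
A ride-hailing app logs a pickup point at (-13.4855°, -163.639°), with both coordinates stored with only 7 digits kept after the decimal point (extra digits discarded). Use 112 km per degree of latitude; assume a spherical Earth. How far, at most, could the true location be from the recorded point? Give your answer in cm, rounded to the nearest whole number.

Truncating at 7 decimal places can drop up to a full unit in the last place, so each coordinate may be off by as much as 1e-07°.
North–south component: 1e-07° × 112000 = 0.0112 m.
Longitude error → 1e-07 × 112000 × cos 13.4855° = 1e-07 × 112000 × 0.9724 ≈ 0.0108912 m.
Worst case both components are at the extreme and orthogonal: √(0.0112² + 0.0108912²) ≈ 0.0156224 m.
That is 0.0156224 m = 1.5622 cm.

2 cm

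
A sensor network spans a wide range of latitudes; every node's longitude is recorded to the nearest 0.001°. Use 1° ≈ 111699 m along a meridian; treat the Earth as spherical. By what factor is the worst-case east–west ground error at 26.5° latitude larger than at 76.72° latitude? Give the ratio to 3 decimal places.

Rounding to 3 decimal places leaves the longitude within ±0.0005° of the true value.
Error at 26.5° = 0.0005° × 111699 × cos 26.5° ≈ 55.849 × 0.8949 = 49.982 m.
Error at 76.72° = 0.0005° × 111699 × cos 76.72° ≈ 55.849 × 0.2297 = 12.829 m.
Ratio: 49.982 / 12.829 = cos 26.5° / cos 76.72° ≈ 3.8959.

3.896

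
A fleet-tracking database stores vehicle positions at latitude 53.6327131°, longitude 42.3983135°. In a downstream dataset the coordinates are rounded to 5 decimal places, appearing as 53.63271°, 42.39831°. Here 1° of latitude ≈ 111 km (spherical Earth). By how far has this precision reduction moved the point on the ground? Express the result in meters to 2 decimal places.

Δlat = 53.6327131 − 53.63271 = +0.0000031°; Δlon = 42.3983135 − 42.39831 = +0.0000035°.
North–south shift: 0.0000031 × 111000 = 0.3441 m.
East–west at this latitude: 0.0000035° × 111000 × cos 53.6327° ≈ 0.0000035 × 65818.5 = 0.230365 m.
Combined displacement = (0.3441² + 0.230365²)^½ ≈ 0.414093 m.

0.41 meters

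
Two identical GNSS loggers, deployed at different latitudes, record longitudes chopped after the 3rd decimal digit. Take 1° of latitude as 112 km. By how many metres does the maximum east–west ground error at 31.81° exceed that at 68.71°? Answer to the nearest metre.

55 metres

Truncating at 3 decimal places can drop up to a full unit in the last place, so the longitude may be off by as much as 0.001°.
Error at 31.81° = 0.001° × 112000 × cos 31.81° ≈ 112 × 0.8498 = 95.178 m.
At 68.71°: 0.001° × 112000 × cos 68.71° = 0.001 × 112000 × 0.3631 ≈ 40.666 m.
So the lower-latitude error exceeds the higher by 95.178 − 40.666 = 54.512 m.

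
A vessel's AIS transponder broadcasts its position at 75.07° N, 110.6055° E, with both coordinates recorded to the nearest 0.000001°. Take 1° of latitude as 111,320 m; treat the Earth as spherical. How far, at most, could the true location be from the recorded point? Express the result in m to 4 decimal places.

0.0575 m

Rounding to 6 decimal places leaves each coordinate within ±5e-07° of the true value.
N–S: 5e-07° × 111320 m/° = 0.05566 m.
East–west component at 75.07°: 5e-07° × 111320 × cos 75.07° ≈ 5e-07 × 28680.3 ≈ 0.0143402 m.
The two errors are perpendicular, so the maximum displacement is √(0.05566² + 0.0143402²) ≈ 0.0574776 m.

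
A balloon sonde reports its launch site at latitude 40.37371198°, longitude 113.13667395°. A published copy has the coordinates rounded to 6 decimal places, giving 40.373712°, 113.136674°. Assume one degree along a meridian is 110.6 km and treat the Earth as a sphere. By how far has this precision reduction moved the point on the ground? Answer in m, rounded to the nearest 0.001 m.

0.005 m

Δlat = 40.37371198 − 40.373712 = -0.00000002°; Δlon = 113.13667395 − 113.136674 = -0.00000005°.
N–S: -0.00000002° × 110600 m/° = -0.002212 m.
East–west at this latitude: -0.00000005° × 110600 × cos 40.3737° ≈ -0.00000005 × 84259 = -0.00421295 m.
Hypotenuse of the two orthogonal shifts: √(0.002212² + 0.00421295²) = 0.00475835 m.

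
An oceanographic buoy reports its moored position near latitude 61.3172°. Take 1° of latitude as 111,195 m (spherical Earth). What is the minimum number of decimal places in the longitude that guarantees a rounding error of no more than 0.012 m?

At 61.3172° one degree of longitude covers 111195 × cos 61.3172° ≈ 111195 × 0.4800 ≈ 53369.2 m.
N decimal places → at most half a unit in the last place, 0.5 × 10⁻ᴺ° = 53369.2/2 × 10⁻ᴺ m.
Need 0.5 × 53369.2 × 10⁻ᴺ ≤ 0.012 → 10⁻ᴺ ≤ 4.497e-07, so N ≥ 6.35.
So 7 decimal places suffice (0.00267 m); 6 would allow up to 0.0267 m.

7 decimal places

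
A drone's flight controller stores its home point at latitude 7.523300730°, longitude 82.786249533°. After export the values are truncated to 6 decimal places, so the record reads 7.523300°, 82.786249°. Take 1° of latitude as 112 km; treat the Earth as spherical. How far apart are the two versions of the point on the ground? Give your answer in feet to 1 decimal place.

The latitude changed by +0.000000730° and the longitude by +0.000000533°.
North–south shift: 0.000000730 × 112000 = 0.08176 m.
E–W at 7.5233°: 0.000000533° × 112000 × cos 7.5233° = 0.000000533 × 112000 × 0.9914 ≈ 0.0591821 m.
Hypotenuse of the two orthogonal shifts: √(0.08176² + 0.0591821²) = 0.100932 m.
Converting: 0.100932 m × 3.2808 ft/m ≈ 0.33114 ft.

0.3 feet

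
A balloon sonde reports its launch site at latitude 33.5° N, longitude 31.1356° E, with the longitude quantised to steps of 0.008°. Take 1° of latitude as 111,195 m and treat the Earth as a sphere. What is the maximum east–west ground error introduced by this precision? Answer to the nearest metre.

371 metres

With a 0.008° grid the true value lies within half a step, ±0.008°/2 = ±0.004°, of the stored one.
One degree of longitude at 33.5° is 111195 × cos 33.5° ≈ 111195 × 0.8339 = 92723.9 m.
East–west error: 0.004° × 92723.9 m/° ≈ 370.896 m.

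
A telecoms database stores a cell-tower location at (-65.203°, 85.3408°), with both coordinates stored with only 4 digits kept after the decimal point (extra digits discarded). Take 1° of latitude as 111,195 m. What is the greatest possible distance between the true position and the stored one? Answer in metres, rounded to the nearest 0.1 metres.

Truncating at 4 decimal places can drop up to a full unit in the last place, so each coordinate may be off by as much as 0.0001°.
Latitude error → 0.0001 × 111195 = 11.1195 m along the meridian.
East–west component at 65.203°: 0.0001° × 111195 × cos 65.203° ≈ 0.0001 × 46635.7 ≈ 4.66357 m.
The two errors are perpendicular, so the maximum displacement is √(11.1195² + 4.66357²) ≈ 12.0579 m.

12.1 metres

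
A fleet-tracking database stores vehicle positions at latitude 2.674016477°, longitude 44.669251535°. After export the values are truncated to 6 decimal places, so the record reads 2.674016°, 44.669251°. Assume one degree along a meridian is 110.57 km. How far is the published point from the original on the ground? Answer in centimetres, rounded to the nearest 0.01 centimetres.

The latitude changed by +0.000000477° and the longitude by +0.000000535°.
N–S: 0.000000477° × 110570 m/° = 0.0527419 m.
East–west at this latitude: 0.000000535° × 110570 × cos 2.67402° ≈ 0.000000535 × 110450 = 0.0590905 m.
Combined displacement = (0.0527419² + 0.0590905²)^½ ≈ 0.0792048 m.
That is 0.0792048 m = 7.9205 cm.

7.92 centimetres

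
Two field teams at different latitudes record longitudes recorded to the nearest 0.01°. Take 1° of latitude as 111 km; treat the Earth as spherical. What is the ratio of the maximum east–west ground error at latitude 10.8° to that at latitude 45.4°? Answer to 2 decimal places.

Rounding to 2 decimal places leaves the longitude within ±0.005° of the true value.
At 10.8°: 0.005° × 111000 × cos 10.8° = 0.005 × 111000 × 0.9823 ≈ 545.17 m.
At 45.4°: 0.005° × 111000 × cos 45.4° = 0.005 × 111000 × 0.7022 ≈ 389.69 m.
Ratio: 545.17 / 389.69 = cos 10.8° / cos 45.4° ≈ 1.3990.

1.40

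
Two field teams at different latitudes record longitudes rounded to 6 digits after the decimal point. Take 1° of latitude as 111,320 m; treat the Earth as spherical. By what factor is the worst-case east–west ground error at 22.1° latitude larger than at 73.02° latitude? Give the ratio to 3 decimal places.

Rounding to 6 decimal places leaves the longitude within ±5e-07° of the true value.
At 22.1°: 5e-07° × 111320 × cos 22.1° = 5e-07 × 111320 × 0.9265 ≈ 0.051571 m.
At 73.02°: 5e-07° × 111320 × cos 73.02° = 5e-07 × 111320 × 0.2920 ≈ 0.016255 m.
The ratio reduces to cos 22.1° / cos 73.02° = 0.9265/0.2920 ≈ 3.1726.

3.173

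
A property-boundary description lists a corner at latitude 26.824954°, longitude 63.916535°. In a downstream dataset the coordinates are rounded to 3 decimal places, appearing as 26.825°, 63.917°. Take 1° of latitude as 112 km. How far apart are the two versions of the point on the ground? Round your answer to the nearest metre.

The latitude changed by -0.000046° and the longitude by -0.000465°.
N–S: -0.000046° × 112000 m/° = -5.152 m.
East–west at this latitude: -0.000465° × 112000 × cos 26.825° ≈ -0.000465 × 99947.6 = -46.4756 m.
Combined displacement = (5.152² + 46.4756²)^½ ≈ 46.7603 m.

47 metres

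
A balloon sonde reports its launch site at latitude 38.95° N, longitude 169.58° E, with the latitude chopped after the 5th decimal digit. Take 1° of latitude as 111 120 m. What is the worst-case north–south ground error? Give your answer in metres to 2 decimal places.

1.11 metres

Truncating at 5 decimal places can drop up to a full unit in the last place, so the latitude may be off by as much as 1e-05°.
Along the meridian that is 1e-05° × 111120 m/° = 1.1112 m.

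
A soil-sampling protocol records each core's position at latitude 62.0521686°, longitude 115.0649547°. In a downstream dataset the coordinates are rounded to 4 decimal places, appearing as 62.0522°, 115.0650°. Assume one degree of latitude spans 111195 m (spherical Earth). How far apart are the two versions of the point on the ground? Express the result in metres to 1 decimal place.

4.2 metres

The latitude changed by -0.0000314° and the longitude by -0.0000453°.
N–S: -0.0000314° × 111195 m/° = -3.49152 m.
E–W at 62.0522°: -0.0000453° × 111195 × cos 62.0522° = -0.0000453 × 111195 × 0.4687 ≈ -2.36074 m.
Distance: √(3.49152² + 2.36074²) ≈ 4.21471 m.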